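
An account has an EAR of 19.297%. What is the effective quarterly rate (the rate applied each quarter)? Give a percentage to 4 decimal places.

The per-quarter rate i satisfies (1 + i)^4 = 1 + 0.19297.
i = 1.19297^(1/4) − 1 = 0.0450989 = 4.5099%.

4.5099%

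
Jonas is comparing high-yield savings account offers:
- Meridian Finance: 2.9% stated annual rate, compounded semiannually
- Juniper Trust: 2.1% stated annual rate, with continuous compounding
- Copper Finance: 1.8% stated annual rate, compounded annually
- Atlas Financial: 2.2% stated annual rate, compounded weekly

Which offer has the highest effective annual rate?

Meridian Finance

Meridian Finance: (1 + 0.029/2)^2 − 1 = 2.921%
Juniper Trust: e^0.021 − 1 = 2.122%
Copper Finance: compounded annually, EAR = 1.800%
Atlas Financial: (1 + 0.022/52)^52 − 1 = 2.224%
The highest effective annual rate is Meridian Finance at 2.921%.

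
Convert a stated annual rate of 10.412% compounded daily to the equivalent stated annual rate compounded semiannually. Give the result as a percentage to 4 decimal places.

EAR = (1 + 0.10412/365)^365 − 1 = 0.109717.
Solve (1 + r/2)^2 = 1.109717: r/2 = 1.109717^(1/2) − 1 = 0.053431, so r = 0.106862 = 10.6862%.

10.6862%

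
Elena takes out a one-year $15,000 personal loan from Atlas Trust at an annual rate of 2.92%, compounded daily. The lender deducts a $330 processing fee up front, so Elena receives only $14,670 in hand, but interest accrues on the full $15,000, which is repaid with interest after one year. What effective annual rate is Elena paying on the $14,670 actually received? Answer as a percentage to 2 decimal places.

Amount owed after one year: 15,000 × (1 + 0.0292/365)^365 = 15,000 × 1.029629 = $15,444.44.
Effective rate on net proceeds: 15,444.44 / 14,670 − 1 = 0.052791 = 5.28%.

5.28%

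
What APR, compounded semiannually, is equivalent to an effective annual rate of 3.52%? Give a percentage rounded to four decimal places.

(1 + r/2)^2 − 1 = 0.0352, so 1 + r/2 = 1.0352^(1/2).
r/2 = 0.017448, so r = 0.034896 = 3.4896%.

3.4896%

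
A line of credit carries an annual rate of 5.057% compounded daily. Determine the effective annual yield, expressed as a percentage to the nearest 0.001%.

EAR = (1 + 0.05057/365)^365 − 1.
= 1.051867 − 1 = 5.187%.

5.187%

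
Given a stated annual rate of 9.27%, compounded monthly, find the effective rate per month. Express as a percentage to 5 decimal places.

With a nominal annual rate compounded monthly, the periodic rate is the nominal rate divided by 12.
i = 0.0927 / 12 = 0.0077250 = 0.77250%.

0.77250%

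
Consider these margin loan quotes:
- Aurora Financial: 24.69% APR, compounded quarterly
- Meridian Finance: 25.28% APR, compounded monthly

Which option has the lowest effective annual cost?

Aurora Financial: (1 + 0.2469/4)^4 − 1 = 27.072%
Meridian Finance: (1 + 0.2528/12)^12 − 1 = 28.425%
The lowest effective annual rate is Aurora Financial at 27.072%.

Aurora Financial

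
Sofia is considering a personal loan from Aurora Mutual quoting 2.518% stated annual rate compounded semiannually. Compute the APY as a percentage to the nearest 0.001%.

EAR = (1 + 0.02518/2)^2 − 1.
= (1 + 0.012590)^2 − 1 = 1.025339 − 1 = 2.534%.

2.534%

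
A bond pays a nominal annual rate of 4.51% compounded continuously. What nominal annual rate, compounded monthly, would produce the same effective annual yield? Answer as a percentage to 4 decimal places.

4.5185%

EAR under continuous compounding: e^0.0451 − 1 = 0.046132.
Solve (1 + r/12)^12 = 1.046132: r/12 = 1.046132^(1/12) − 1 = 0.003765, so r = 0.045185 = 4.5185%.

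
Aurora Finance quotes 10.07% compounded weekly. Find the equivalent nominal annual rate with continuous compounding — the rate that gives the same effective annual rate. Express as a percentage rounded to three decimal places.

10.060%

EAR = (1 + 0.1007/52)^52 − 1 = 0.105837.
Equivalent continuous rate: r = ln(1 + 0.105837) = 0.100603 = 10.060%.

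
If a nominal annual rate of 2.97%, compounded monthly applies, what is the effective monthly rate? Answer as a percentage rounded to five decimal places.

0.24750%

With a nominal annual rate compounded monthly, the periodic rate is the nominal rate divided by 12.
i = 0.0297 / 12 = 0.0024750 = 0.24750%.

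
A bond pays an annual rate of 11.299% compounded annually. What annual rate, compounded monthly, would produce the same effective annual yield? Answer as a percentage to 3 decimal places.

10.753%

Compounded annually, EAR = nominal = 0.112990.
Solve (1 + r/12)^12 = 1.112990: r/12 = 1.112990^(1/12) − 1 = 0.008961, so r = 0.107529 = 10.753%.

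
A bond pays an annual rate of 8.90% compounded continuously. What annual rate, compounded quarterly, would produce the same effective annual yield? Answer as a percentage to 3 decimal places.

EAR under continuous compounding: e^0.0890 − 1 = 0.093081.
Solve (1 + r/4)^4 = 1.093081: r/4 = 1.093081^(1/4) − 1 = 0.022499, so r = 0.089998 = 9.000%.

9.000%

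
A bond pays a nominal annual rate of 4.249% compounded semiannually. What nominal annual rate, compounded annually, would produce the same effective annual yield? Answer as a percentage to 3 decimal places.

EAR = (1 + 0.04249/2)^2 − 1 = 0.042941.
Compounded annually, the equivalent nominal rate is the EAR itself: 4.294%.

4.294%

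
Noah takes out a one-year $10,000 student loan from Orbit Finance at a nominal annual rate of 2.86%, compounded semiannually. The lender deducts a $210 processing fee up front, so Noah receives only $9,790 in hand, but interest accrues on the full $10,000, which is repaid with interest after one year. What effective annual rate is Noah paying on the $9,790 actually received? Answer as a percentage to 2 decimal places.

5.09%

Amount owed after one year: 10,000 × (1 + 0.0286/2)^2 = 10,000 × 1.028804 = $10,288.04.
Effective rate on net proceeds: 10,288.04 / 9,790 − 1 = 0.050873 = 5.09%.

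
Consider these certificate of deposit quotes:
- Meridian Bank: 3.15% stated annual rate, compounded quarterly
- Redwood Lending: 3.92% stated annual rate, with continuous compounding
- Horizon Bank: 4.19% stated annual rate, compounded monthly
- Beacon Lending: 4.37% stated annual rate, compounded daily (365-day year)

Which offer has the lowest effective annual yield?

Meridian Bank

Meridian Bank: (1 + 0.0315/4)^4 − 1 = 3.187%
Redwood Lending: e^0.0392 − 1 = 3.998%
Horizon Bank: (1 + 0.0419/12)^12 − 1 = 4.271%
Beacon Lending: (1 + 0.0437/365)^365 − 1 = 4.467%
The lowest effective annual rate is Meridian Bank at 3.187%.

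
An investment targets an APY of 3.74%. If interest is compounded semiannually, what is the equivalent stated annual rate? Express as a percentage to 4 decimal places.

(1 + r/2)^2 − 1 = 0.0374, so 1 + r/2 = 1.0374^(1/2).
r/2 = 0.018528, so r = 0.037057 = 3.7057%.

3.7057%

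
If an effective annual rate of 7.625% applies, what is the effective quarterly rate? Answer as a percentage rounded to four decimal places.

1.8540%

The per-quarter rate i satisfies (1 + i)^4 = 1 + 0.07625.
i = 1.07625^(1/4) − 1 = 0.0185405 = 1.8540%.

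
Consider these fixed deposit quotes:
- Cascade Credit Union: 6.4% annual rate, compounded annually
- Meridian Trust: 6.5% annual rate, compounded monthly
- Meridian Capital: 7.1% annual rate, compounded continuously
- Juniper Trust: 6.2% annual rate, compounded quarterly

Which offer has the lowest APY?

Cascade Credit Union: compounded annually, EAR = 6.400%
Meridian Trust: (1 + 0.065/12)^12 − 1 = 6.697%
Meridian Capital: e^0.071 − 1 = 7.358%
Juniper Trust: (1 + 0.062/4)^4 − 1 = 6.346%
The lowest effective annual rate is Juniper Trust at 6.346%.

Juniper Trust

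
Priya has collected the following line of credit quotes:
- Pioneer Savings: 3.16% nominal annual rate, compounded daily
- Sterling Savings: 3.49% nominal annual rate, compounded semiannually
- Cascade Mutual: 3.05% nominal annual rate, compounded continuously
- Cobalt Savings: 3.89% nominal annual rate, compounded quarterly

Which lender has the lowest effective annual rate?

Cascade Mutual

Pioneer Savings: (1 + 0.0316/365)^365 − 1 = 3.210%
Sterling Savings: (1 + 0.0349/2)^2 − 1 = 3.520%
Cascade Mutual: e^0.0305 − 1 = 3.097%
Cobalt Savings: (1 + 0.0389/4)^4 − 1 = 3.947%
The lowest effective annual rate is Cascade Mutual at 3.097%.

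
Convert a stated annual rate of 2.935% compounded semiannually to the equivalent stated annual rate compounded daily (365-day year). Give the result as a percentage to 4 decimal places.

EAR = (1 + 0.02935/2)^2 − 1 = 0.029565.
Solve (1 + r/365)^365 = 1.029565: r/365 = 1.029565^(1/365) − 1 = 0.000080, so r = 0.029138 = 2.9138%.

2.9138%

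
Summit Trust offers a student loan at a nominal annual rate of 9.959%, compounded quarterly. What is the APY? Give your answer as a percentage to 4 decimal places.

10.3371%

EAR = (1 + 0.09959/4)^4 − 1.
= 1.103371 − 1 = 10.3371%.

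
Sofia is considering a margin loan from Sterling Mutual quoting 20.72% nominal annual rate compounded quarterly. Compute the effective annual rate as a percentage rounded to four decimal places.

22.3863%

EAR = (1 + 0.2072/4)^4 − 1.
= 1.223863 − 1 = 22.3863%.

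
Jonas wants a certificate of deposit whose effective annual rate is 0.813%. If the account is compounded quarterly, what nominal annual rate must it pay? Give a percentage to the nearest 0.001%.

0.811%

(1 + r/4)^4 − 1 = 0.00813, so 1 + r/4 = 1.00813^(1/4).
r/4 = 0.002026, so r = 0.008105 = 0.811%.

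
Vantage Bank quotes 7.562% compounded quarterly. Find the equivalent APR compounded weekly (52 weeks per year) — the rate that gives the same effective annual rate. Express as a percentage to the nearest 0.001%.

7.497%

EAR = (1 + 0.07562/4)^4 − 1 = 0.077792.
Solve (1 + r/52)^52 = 1.077792: r/52 = 1.077792^(1/52) − 1 = 0.001442, so r = 0.074968 = 7.497%.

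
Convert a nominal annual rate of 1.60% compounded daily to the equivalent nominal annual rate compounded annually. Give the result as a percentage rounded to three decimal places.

1.613%

EAR = (1 + 0.0160/365)^365 − 1 = 0.016128.
Compounded annually, the equivalent nominal rate is the EAR itself: 1.613%.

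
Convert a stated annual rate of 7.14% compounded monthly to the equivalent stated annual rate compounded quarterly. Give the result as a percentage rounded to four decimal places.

7.1826%

EAR = (1 + 0.0714/12)^12 − 1 = 0.073784.
Solve (1 + r/4)^4 = 1.073784: r/4 = 1.073784^(1/4) − 1 = 0.017956, so r = 0.071826 = 7.1826%.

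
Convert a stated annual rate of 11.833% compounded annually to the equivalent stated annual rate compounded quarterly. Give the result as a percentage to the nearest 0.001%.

11.341%

Compounded annually, EAR = nominal = 0.118330.
Solve (1 + r/4)^4 = 1.118330: r/4 = 1.118330^(1/4) − 1 = 0.028354, so r = 0.113415 = 11.341%.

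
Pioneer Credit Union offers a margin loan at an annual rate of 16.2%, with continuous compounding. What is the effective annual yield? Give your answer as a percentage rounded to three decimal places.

17.586%

With continuous compounding, EAR = e^0.162 − 1.
e^0.162 = 1.175860, so EAR = 0.175860 = 17.586%.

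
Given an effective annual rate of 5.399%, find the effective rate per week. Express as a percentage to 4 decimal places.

The per-week rate i satisfies (1 + i)^52 = 1 + 0.05399.
i = 1.05399^(1/52) − 1 = 0.0010117 = 0.1012%.

0.1012%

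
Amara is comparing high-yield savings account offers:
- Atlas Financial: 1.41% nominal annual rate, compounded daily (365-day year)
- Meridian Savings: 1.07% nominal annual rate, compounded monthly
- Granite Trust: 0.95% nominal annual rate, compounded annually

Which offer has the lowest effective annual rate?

Atlas Financial: (1 + 0.0141/365)^365 − 1 = 1.420%
Meridian Savings: (1 + 0.0107/12)^12 − 1 = 1.075%
Granite Trust: compounded annually, EAR = 0.950%
The lowest effective annual rate is Granite Trust at 0.950%.

Granite Trust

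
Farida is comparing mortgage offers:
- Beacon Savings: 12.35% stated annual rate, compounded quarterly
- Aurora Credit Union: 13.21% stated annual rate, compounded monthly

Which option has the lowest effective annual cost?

Beacon Savings

Beacon Savings: (1 + 0.1235/4)^4 − 1 = 12.934%
Aurora Credit Union: (1 + 0.1321/12)^12 − 1 = 14.040%
The lowest effective annual rate is Beacon Savings at 12.934%.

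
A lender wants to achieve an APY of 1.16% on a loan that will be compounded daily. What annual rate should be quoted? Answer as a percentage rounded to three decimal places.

(1 + r/365)^365 − 1 = 0.0116, so 1 + r/365 = 1.0116^(1/365).
r/365 = 0.000032, so r = 0.011533 = 1.153%.

1.153%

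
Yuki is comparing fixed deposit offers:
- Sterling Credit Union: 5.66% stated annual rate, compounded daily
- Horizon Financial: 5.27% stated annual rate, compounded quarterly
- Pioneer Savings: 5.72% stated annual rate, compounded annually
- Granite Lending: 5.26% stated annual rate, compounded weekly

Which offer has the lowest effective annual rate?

Horizon Financial

Sterling Credit Union: (1 + 0.0566/365)^365 − 1 = 5.823%
Horizon Financial: (1 + 0.0527/4)^4 − 1 = 5.375%
Pioneer Savings: compounded annually, EAR = 5.720%
Granite Lending: (1 + 0.0526/52)^52 − 1 = 5.398%
The lowest effective annual rate is Horizon Financial at 5.375%.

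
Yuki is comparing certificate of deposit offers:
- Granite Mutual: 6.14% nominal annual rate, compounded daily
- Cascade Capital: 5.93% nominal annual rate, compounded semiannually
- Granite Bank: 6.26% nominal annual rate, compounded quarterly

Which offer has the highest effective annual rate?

Granite Mutual: (1 + 0.0614/365)^365 − 1 = 6.332%
Cascade Capital: (1 + 0.0593/2)^2 − 1 = 6.018%
Granite Bank: (1 + 0.0626/4)^4 − 1 = 6.408%
The highest effective annual rate is Granite Bank at 6.408%.

Granite Bank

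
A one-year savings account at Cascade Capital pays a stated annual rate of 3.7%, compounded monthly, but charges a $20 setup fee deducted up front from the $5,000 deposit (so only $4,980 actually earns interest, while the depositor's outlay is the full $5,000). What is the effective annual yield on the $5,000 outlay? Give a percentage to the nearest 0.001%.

3.348%

Value after one year: 4,980 × (1 + 0.037/12)^12 = 4,980 × 1.037634 = $5,167.42.
Effective yield on the $5,000 outlay: 5,167.42 / 5,000 − 1 = 0.033483 = 3.348%.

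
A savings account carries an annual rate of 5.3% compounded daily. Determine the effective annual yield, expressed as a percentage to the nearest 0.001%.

EAR = (1 + 0.053/365)^365 − 1.
= 1.054426 − 1 = 5.443%.

5.443%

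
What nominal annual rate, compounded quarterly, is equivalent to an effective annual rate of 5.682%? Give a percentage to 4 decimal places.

5.5648%

(1 + r/4)^4 − 1 = 0.05682, so 1 + r/4 = 1.05682^(1/4).
r/4 = 0.013912, so r = 0.055648 = 5.5648%.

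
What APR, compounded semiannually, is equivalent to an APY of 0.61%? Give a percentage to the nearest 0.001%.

(1 + r/2)^2 − 1 = 0.0061, so 1 + r/2 = 1.0061^(1/2).
r/2 = 0.003045, so r = 0.006091 = 0.609%.

0.609%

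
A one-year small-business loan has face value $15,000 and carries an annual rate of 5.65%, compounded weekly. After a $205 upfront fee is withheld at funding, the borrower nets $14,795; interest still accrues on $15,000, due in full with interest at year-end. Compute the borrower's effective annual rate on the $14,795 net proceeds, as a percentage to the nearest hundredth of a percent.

Amount owed after one year: 15,000 × (1 + 0.0565/52)^52 = 15,000 × 1.058094 = $15,871.41.
Effective rate on net proceeds: 15,871.41 / 14,795 − 1 = 0.072755 = 7.28%.

7.28%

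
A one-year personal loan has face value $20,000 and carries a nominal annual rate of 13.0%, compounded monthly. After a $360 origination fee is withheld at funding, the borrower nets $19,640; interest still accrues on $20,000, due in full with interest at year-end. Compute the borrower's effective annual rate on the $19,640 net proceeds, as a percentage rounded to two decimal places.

15.89%

Amount owed after one year: 20,000 × (1 + 0.130/12)^12 = 20,000 × 1.138032 = $22,760.65.
Effective rate on net proceeds: 22,760.65 / 19,640 − 1 = 0.158893 = 15.89%.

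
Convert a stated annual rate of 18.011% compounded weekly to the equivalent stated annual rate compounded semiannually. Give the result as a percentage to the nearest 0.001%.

EAR = (1 + 0.18011/52)^52 − 1 = 0.196977.
Solve (1 + r/2)^2 = 1.196977: r/2 = 1.196977^(1/2) − 1 = 0.094064, so r = 0.188128 = 18.813%.

18.813%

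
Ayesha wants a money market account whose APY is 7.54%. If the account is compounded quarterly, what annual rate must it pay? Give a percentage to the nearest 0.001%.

7.336%

(1 + r/4)^4 − 1 = 0.0754, so 1 + r/4 = 1.0754^(1/4).
r/4 = 0.018339, so r = 0.073357 = 7.336%.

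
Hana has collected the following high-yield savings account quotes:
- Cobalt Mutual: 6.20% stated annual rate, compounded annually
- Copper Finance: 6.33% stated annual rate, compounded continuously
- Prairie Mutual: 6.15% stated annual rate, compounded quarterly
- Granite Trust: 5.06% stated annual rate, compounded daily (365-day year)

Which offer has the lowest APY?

Cobalt Mutual: compounded annually, EAR = 6.200%
Copper Finance: e^0.0633 − 1 = 6.535%
Prairie Mutual: (1 + 0.0615/4)^4 − 1 = 6.293%
Granite Trust: (1 + 0.0506/365)^365 − 1 = 5.190%
The lowest effective annual rate is Granite Trust at 5.190%.

Granite Trust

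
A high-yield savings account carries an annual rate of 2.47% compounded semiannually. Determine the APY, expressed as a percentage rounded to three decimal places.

2.485%

EAR = (1 + 0.0247/2)^2 − 1.
= 1.024853 − 1 = 2.485%.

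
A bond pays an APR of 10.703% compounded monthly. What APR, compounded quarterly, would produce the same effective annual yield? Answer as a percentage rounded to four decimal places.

10.7987%

EAR = (1 + 0.10703/12)^12 − 1 = 0.112440.
Solve (1 + r/4)^4 = 1.112440: r/4 = 1.112440^(1/4) − 1 = 0.026997, so r = 0.107987 = 10.7987%.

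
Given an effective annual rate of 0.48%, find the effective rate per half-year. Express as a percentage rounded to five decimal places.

The per-half-year rate i satisfies (1 + i)^2 = 1 + 0.0048.
i = 1.0048^(1/2) − 1 = 0.0023971 = 0.23971%.

0.23971%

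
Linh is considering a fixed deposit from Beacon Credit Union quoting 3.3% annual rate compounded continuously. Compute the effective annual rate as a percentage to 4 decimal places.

With continuous compounding, EAR = e^0.033 − 1.
e^0.033 = 1.033551, so EAR = 0.033551 = 3.3551%.

3.3551%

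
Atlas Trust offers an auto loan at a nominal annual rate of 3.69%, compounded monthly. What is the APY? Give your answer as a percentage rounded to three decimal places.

3.753%

EAR = (1 + 0.0369/12)^12 − 1.
= 1.037531 − 1 = 3.753%.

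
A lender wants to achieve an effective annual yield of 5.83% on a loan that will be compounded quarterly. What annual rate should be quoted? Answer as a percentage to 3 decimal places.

5.707%

(1 + r/4)^4 − 1 = 0.0583, so 1 + r/4 = 1.0583^(1/4).
r/4 = 0.014267, so r = 0.057067 = 5.707%.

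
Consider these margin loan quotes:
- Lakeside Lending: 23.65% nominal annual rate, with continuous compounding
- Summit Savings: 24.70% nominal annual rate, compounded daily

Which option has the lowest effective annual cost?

Lakeside Lending: e^0.2365 − 1 = 26.681%
Summit Savings: (1 + 0.2470/365)^365 − 1 = 28.007%
The lowest effective annual rate is Lakeside Lending at 26.681%.

Lakeside Lending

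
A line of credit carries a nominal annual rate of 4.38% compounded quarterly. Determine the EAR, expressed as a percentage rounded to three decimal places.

EAR = (1 + 0.0438/4)^4 − 1.
= 1.044525 − 1 = 4.452%.

4.452%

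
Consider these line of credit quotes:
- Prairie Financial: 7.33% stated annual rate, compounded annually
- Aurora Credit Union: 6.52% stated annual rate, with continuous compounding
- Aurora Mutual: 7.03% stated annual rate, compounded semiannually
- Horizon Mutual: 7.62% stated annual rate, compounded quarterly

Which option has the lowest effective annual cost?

Prairie Financial: compounded annually, EAR = 7.330%
Aurora Credit Union: e^0.0652 − 1 = 6.737%
Aurora Mutual: (1 + 0.0703/2)^2 − 1 = 7.154%
Horizon Mutual: (1 + 0.0762/4)^4 − 1 = 7.841%
The lowest effective annual rate is Aurora Credit Union at 6.737%.

Aurora Credit Union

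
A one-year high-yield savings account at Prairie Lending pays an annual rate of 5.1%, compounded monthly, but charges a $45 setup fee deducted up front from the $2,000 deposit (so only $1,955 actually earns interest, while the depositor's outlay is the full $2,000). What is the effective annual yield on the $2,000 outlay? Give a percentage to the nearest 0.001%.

2.853%

Value after one year: 1,955 × (1 + 0.051/12)^12 = 1,955 × 1.052209 = $2,057.07.
Effective yield on the $2,000 outlay: 2,057.07 / 2,000 − 1 = 0.028534 = 2.853%.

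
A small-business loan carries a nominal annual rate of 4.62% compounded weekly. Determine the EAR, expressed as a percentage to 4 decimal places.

EAR = (1 + 0.0462/52)^52 − 1.
= 1.047262 − 1 = 4.7262%.

4.7262%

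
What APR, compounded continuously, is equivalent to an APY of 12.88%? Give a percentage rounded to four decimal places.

Continuous: nominal r satisfies e^r − 1 = 0.1288.
r = ln(1 + 0.1288) = ln(1.1288) = 0.121155 = 12.1155%.

12.1155%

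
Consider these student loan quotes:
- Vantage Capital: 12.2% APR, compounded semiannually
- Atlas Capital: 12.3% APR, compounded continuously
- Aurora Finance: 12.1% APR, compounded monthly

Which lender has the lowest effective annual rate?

Vantage Capital: (1 + 0.122/2)^2 − 1 = 12.572%
Atlas Capital: e^0.123 − 1 = 13.088%
Aurora Finance: (1 + 0.121/12)^12 − 1 = 12.794%
The lowest effective annual rate is Vantage Capital at 12.572%.

Vantage Capital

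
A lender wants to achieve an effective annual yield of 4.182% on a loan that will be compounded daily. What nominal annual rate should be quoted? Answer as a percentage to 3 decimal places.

(1 + r/365)^365 − 1 = 0.04182, so 1 + r/365 = 1.04182^(1/365).
r/365 = 0.000112, so r = 0.040971 = 4.097%.

4.097%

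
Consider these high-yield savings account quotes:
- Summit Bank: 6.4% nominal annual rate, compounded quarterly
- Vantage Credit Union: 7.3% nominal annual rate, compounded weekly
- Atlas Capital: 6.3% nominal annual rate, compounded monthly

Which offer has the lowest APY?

Atlas Capital

Summit Bank: (1 + 0.064/4)^4 − 1 = 6.555%
Vantage Credit Union: (1 + 0.073/52)^52 − 1 = 7.568%
Atlas Capital: (1 + 0.063/12)^12 − 1 = 6.485%
The lowest effective annual rate is Atlas Capital at 6.485%.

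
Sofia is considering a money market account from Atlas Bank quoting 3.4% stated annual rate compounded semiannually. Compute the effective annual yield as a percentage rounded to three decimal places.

3.429%

EAR = (1 + 0.034/2)^2 − 1.
= 1.034289 − 1 = 3.429%.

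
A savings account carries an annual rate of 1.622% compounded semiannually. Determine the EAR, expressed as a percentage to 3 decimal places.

1.629%

EAR = (1 + 0.01622/2)^2 − 1.
= (1 + 0.008110)^2 − 1 = 1.016286 − 1 = 1.629%.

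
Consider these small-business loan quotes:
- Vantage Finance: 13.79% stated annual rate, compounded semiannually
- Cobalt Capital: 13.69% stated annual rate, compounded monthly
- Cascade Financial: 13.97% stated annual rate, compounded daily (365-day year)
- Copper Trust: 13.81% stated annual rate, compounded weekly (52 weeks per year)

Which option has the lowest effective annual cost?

Vantage Finance

Vantage Finance: (1 + 0.1379/2)^2 − 1 = 14.265%
Cobalt Capital: (1 + 0.1369/12)^12 − 1 = 14.583%
Cascade Financial: (1 + 0.1397/365)^365 − 1 = 14.990%
Copper Trust: (1 + 0.1381/52)^52 − 1 = 14.788%
The lowest effective annual rate is Vantage Finance at 14.265%.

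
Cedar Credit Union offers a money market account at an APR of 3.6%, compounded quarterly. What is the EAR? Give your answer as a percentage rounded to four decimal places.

EAR = (1 + 0.036/4)^4 − 1.
= (1 + 0.009000)^4 − 1 = 1.036489 − 1 = 3.6489%.

3.6489%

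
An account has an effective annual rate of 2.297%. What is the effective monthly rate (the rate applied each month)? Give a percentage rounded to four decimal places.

0.1894%

The per-month rate i satisfies (1 + i)^12 = 1 + 0.02297.
i = 1.02297^(1/12) − 1 = 0.0018943 = 0.1894%.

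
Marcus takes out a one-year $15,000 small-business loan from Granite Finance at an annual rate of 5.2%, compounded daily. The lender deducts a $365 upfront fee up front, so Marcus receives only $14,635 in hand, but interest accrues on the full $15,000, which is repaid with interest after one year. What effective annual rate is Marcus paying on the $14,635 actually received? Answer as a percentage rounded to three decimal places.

7.964%

Amount owed after one year: 15,000 × (1 + 0.052/365)^365 = 15,000 × 1.053372 = $15,800.58.
Effective rate on net proceeds: 15,800.58 / 14,635 − 1 = 0.079643 = 7.964%.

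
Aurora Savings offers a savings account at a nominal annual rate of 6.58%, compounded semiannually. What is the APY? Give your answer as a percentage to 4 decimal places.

6.6882%

EAR = (1 + 0.0658/2)^2 − 1.
= 1.066882 − 1 = 6.6882%.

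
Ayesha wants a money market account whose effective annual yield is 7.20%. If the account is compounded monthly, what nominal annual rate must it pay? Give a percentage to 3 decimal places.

(1 + r/12)^12 − 1 = 0.0720, so 1 + r/12 = 1.0720^(1/12).
r/12 = 0.005811, so r = 0.069728 = 6.973%.

6.973%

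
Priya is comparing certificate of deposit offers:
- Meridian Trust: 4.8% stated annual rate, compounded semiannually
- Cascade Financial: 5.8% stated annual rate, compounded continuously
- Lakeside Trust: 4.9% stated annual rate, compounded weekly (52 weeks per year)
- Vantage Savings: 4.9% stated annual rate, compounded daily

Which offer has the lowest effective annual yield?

Meridian Trust: (1 + 0.048/2)^2 − 1 = 4.858%
Cascade Financial: e^0.058 − 1 = 5.971%
Lakeside Trust: (1 + 0.049/52)^52 − 1 = 5.020%
Vantage Savings: (1 + 0.049/365)^365 − 1 = 5.022%
The lowest effective annual rate is Meridian Trust at 4.858%.

Meridian Trust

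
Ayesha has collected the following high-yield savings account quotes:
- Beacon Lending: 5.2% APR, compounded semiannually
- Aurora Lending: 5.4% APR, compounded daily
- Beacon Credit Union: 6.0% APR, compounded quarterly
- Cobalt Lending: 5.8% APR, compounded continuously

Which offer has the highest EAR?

Beacon Lending: (1 + 0.052/2)^2 − 1 = 5.268%
Aurora Lending: (1 + 0.054/365)^365 − 1 = 5.548%
Beacon Credit Union: (1 + 0.060/4)^4 − 1 = 6.136%
Cobalt Lending: e^0.058 − 1 = 5.971%
The highest effective annual rate is Beacon Credit Union at 6.136%.

Beacon Credit Union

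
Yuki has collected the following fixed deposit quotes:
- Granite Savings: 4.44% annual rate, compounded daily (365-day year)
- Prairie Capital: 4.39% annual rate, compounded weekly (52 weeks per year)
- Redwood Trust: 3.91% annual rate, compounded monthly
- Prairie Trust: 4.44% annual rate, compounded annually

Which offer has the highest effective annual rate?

Granite Savings: (1 + 0.0444/365)^365 − 1 = 4.540%
Prairie Capital: (1 + 0.0439/52)^52 − 1 = 4.486%
Redwood Trust: (1 + 0.0391/12)^12 − 1 = 3.981%
Prairie Trust: compounded annually, EAR = 4.440%
The highest effective annual rate is Granite Savings at 4.540%.

Granite Savings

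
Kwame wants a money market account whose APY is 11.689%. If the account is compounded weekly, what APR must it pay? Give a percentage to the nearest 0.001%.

11.067%

(1 + r/52)^52 − 1 = 0.11689, so 1 + r/52 = 1.11689^(1/52).
r/52 = 0.002128, so r = 0.110666 = 11.067%.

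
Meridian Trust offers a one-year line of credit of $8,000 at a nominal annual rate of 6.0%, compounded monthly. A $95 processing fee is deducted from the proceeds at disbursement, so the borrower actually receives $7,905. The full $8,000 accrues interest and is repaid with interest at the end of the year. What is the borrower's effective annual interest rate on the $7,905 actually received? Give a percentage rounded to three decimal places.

Amount owed after one year: 8,000 × (1 + 0.060/12)^12 = 8,000 × 1.061678 = $8,493.42.
Effective rate on net proceeds: 8,493.42 / 7,905 − 1 = 0.074437 = 7.444%.

7.444%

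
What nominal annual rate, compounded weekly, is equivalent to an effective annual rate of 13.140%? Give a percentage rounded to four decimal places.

12.3602%

(1 + r/52)^52 − 1 = 0.13140, so 1 + r/52 = 1.13140^(1/52).
r/52 = 0.002377, so r = 0.123602 = 12.3602%.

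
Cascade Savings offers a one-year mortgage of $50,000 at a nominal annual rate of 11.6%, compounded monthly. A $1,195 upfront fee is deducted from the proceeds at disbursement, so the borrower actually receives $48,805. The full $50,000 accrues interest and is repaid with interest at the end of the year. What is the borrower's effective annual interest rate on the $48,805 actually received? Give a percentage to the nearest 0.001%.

14.985%

Amount owed after one year: 50,000 × (1 + 0.116/12)^12 = 50,000 × 1.122370 = $56,118.52.
Effective rate on net proceeds: 56,118.52 / 48,805 − 1 = 0.149852 = 14.985%.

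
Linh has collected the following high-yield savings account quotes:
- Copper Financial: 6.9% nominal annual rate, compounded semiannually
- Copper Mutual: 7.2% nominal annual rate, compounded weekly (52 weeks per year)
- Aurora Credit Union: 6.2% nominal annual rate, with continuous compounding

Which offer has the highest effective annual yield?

Copper Mutual

Copper Financial: (1 + 0.069/2)^2 − 1 = 7.019%
Copper Mutual: (1 + 0.072/52)^52 − 1 = 7.460%
Aurora Credit Union: e^0.062 − 1 = 6.396%
The highest effective annual rate is Copper Mutual at 7.460%.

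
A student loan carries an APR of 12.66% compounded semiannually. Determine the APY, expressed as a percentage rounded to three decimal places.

13.061%

EAR = (1 + 0.1266/2)^2 − 1.
= (1 + 0.063300)^2 − 1 = 1.130607 − 1 = 13.061%.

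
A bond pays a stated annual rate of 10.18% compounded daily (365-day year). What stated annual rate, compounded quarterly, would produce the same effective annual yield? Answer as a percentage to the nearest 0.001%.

EAR = (1 + 0.1018/365)^365 − 1 = 0.107146.
Solve (1 + r/4)^4 = 1.107146: r/4 = 1.107146^(1/4) − 1 = 0.025773, so r = 0.103092 = 10.309%.

10.309%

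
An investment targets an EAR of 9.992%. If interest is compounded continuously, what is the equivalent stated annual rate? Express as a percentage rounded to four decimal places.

9.5237%

Continuous: nominal r satisfies e^r − 1 = 0.09992.
r = ln(1 + 0.09992) = ln(1.09992) = 0.095237 = 9.5237%.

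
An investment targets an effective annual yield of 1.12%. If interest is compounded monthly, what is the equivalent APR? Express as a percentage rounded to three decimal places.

1.114%

(1 + r/12)^12 − 1 = 0.0112, so 1 + r/12 = 1.0112^(1/12).
r/12 = 0.000929, so r = 0.011143 = 1.114%.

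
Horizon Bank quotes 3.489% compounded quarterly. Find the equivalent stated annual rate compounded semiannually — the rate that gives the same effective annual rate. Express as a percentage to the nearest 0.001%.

EAR = (1 + 0.03489/4)^4 − 1 = 0.035349.
Solve (1 + r/2)^2 = 1.035349: r/2 = 1.035349^(1/2) − 1 = 0.017521, so r = 0.035042 = 3.504%.

3.504%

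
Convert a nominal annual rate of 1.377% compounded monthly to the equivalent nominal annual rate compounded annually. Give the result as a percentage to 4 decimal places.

1.3857%

EAR = (1 + 0.01377/12)^12 − 1 = 0.013857.
Compounded annually, the equivalent nominal rate is the EAR itself: 1.3857%.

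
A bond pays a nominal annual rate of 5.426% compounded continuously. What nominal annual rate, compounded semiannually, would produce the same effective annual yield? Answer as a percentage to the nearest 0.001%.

5.500%

EAR under continuous compounding: e^0.05426 − 1 = 0.055759.
Solve (1 + r/2)^2 = 1.055759: r/2 = 1.055759^(1/2) − 1 = 0.027501, so r = 0.055003 = 5.500%.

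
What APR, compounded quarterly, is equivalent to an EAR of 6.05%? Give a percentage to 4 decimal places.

5.9174%

(1 + r/4)^4 − 1 = 0.0605, so 1 + r/4 = 1.0605^(1/4).
r/4 = 0.014793, so r = 0.059174 = 5.9174%.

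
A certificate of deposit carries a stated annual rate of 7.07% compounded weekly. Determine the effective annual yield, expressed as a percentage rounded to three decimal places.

EAR = (1 + 0.0707/52)^52 − 1.
= (1 + 0.001360)^52 − 1 = 1.073208 − 1 = 7.321%.

7.321%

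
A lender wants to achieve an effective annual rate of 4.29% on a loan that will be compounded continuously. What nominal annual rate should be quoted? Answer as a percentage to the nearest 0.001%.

Continuous: nominal r satisfies e^r − 1 = 0.0429.
r = ln(1 + 0.0429) = ln(1.0429) = 0.042005 = 4.201%.

4.201%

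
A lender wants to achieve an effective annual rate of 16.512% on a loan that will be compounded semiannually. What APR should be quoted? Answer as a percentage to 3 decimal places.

15.881%

(1 + r/2)^2 − 1 = 0.16512, so 1 + r/2 = 1.16512^(1/2).
r/2 = 0.079407, so r = 0.158814 = 15.881%.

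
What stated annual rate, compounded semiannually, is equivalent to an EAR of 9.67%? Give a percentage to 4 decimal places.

(1 + r/2)^2 − 1 = 0.0967, so 1 + r/2 = 1.0967^(1/2).
r/2 = 0.047234, so r = 0.094469 = 9.4469%.

9.4469%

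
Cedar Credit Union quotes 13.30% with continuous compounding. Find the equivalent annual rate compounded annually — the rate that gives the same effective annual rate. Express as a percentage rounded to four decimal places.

EAR under continuous compounding: e^0.1330 − 1 = 0.142250.
Compounded annually, the equivalent nominal rate is the EAR itself: 14.2250%.

14.2250%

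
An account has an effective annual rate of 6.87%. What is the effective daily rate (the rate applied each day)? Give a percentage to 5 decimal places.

The per-day rate i satisfies (1 + i)^365 = 1 + 0.0687.
i = 1.0687^(1/365) − 1 = 0.0001821 = 0.01821%.

0.01821%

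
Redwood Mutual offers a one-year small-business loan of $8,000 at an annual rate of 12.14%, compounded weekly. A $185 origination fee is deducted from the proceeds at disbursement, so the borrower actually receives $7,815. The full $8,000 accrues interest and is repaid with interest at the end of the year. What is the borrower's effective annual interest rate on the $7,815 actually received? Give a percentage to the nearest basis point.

Amount owed after one year: 8,000 × (1 + 0.1214/52)^52 = 8,000 × 1.128917 = $9,031.33.
Effective rate on net proceeds: 9,031.33 / 7,815 − 1 = 0.155641 = 15.56%.

15.56%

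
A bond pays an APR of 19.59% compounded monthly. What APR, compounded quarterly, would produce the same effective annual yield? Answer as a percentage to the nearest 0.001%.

19.912%

EAR = (1 + 0.1959/12)^12 − 1 = 0.214483.
Solve (1 + r/4)^4 = 1.214483: r/4 = 1.214483^(1/4) − 1 = 0.049779, so r = 0.199115 = 19.912%.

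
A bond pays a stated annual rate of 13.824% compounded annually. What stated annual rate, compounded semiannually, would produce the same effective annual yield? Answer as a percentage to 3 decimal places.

Compounded annually, EAR = nominal = 0.138240.
Solve (1 + r/2)^2 = 1.138240: r/2 = 1.138240^(1/2) − 1 = 0.066883, so r = 0.133767 = 13.377%.

13.377%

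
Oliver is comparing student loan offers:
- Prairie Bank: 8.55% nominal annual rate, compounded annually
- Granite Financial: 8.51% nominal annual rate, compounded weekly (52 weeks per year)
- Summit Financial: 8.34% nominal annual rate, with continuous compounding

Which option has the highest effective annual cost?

Prairie Bank: compounded annually, EAR = 8.550%
Granite Financial: (1 + 0.0851/52)^52 − 1 = 8.875%
Summit Financial: e^0.0834 − 1 = 8.698%
The highest effective annual rate is Granite Financial at 8.875%.

Granite Financial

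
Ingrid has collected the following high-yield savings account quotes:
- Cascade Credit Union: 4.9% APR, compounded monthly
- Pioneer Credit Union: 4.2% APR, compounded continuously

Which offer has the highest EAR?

Cascade Credit Union

Cascade Credit Union: (1 + 0.049/12)^12 − 1 = 5.012%
Pioneer Credit Union: e^0.042 − 1 = 4.289%
The highest effective annual rate is Cascade Credit Union at 5.012%.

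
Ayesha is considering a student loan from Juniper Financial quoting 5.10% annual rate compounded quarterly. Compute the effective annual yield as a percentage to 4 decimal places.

EAR = (1 + 0.0510/4)^4 − 1.
= 1.051984 − 1 = 5.1984%.

5.1984%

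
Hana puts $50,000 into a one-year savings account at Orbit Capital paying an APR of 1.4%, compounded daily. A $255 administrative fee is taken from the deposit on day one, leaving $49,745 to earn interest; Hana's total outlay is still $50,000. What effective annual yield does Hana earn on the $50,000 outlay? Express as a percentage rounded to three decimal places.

0.893%

Value after one year: 49,745 × (1 + 0.014/365)^365 = 49,745 × 1.014098 = $50,446.31.
Effective yield on the $50,000 outlay: 50,446.31 / 50,000 − 1 = 0.008926 = 0.893%.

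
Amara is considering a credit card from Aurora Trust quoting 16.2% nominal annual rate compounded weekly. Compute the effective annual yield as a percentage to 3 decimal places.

EAR = (1 + 0.162/52)^52 − 1.
= 1.175564 − 1 = 17.556%.

17.556%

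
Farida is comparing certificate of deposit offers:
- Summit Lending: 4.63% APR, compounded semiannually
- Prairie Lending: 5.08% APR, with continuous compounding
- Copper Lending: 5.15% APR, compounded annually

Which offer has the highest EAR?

Prairie Lending

Summit Lending: (1 + 0.0463/2)^2 − 1 = 4.684%
Prairie Lending: e^0.0508 − 1 = 5.211%
Copper Lending: compounded annually, EAR = 5.150%
The highest effective annual rate is Prairie Lending at 5.211%.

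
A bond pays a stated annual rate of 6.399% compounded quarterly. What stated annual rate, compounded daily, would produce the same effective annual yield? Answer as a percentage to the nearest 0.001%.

EAR = (1 + 0.06399/4)^4 − 1 = 0.065542.
Solve (1 + r/365)^365 = 1.065542: r/365 = 1.065542^(1/365) − 1 = 0.000174, so r = 0.063489 = 6.349%.

6.349%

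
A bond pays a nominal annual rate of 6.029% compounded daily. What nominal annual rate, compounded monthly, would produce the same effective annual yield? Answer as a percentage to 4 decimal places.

EAR = (1 + 0.06029/365)^365 − 1 = 0.062139.
Solve (1 + r/12)^12 = 1.062139: r/12 = 1.062139^(1/12) − 1 = 0.005036, so r = 0.060437 = 6.0437%.

6.0437%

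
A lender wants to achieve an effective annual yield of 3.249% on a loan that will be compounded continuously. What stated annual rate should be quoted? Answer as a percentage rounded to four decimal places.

Continuous: nominal r satisfies e^r − 1 = 0.03249.
r = ln(1 + 0.03249) = ln(1.03249) = 0.031973 = 3.1973%.

3.1973%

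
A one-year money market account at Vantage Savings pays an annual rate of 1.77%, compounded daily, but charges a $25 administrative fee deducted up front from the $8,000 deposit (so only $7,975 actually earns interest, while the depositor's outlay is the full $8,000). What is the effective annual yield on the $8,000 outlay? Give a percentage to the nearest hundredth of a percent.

Value after one year: 7,975 × (1 + 0.0177/365)^365 = 7,975 × 1.017857 = $8,117.41.
Effective yield on the $8,000 outlay: 8,117.41 / 8,000 − 1 = 0.014676 = 1.47%.

1.47%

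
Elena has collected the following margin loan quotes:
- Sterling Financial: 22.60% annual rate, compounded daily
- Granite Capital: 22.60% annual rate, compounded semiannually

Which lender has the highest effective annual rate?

Sterling Financial

Sterling Financial: (1 + 0.2260/365)^365 − 1 = 25.349%
Granite Capital: (1 + 0.2260/2)^2 − 1 = 23.877%
The highest effective annual rate is Sterling Financial at 25.349%.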